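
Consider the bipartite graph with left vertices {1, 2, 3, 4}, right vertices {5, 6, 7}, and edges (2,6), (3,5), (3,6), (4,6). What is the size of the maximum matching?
2 (matching: (2,6), (3,5); upper bound min(|L|,|R|) = min(4,3) = 3)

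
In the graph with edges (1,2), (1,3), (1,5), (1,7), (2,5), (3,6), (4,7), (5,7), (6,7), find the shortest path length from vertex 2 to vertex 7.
2 (path: 2 -> 1 -> 7, 2 edges)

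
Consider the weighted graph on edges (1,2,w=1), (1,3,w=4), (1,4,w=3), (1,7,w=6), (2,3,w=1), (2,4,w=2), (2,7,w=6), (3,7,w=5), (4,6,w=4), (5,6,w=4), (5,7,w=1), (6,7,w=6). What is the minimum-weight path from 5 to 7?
1 (path: 5 -> 7; weights 1 = 1)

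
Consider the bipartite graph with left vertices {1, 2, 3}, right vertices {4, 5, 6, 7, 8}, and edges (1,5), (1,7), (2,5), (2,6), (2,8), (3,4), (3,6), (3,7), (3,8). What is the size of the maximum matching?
3 (matching: (1,7), (2,8), (3,6); upper bound min(|L|,|R|) = min(3,5) = 3)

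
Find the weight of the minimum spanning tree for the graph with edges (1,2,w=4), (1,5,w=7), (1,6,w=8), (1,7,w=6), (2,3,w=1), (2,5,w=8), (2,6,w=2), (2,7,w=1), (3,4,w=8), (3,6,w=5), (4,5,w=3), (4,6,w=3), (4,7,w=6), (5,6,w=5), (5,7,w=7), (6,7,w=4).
14 (MST edges: (1,2,w=4), (2,3,w=1), (2,6,w=2), (2,7,w=1), (4,5,w=3), (4,6,w=3); sum of weights 4 + 1 + 2 + 1 + 3 + 3 = 14)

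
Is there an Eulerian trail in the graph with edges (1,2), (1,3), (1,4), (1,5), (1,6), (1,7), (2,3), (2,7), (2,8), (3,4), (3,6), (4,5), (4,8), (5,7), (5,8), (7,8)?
Yes — and in fact it has an Eulerian circuit (the graph is connected and all 8 vertices have even degree)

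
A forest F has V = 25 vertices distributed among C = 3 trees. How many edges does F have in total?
22 (Each of the 3 component trees on V_i vertices has V_i - 1 edges; summing gives V - C = 25 - 3 = 22)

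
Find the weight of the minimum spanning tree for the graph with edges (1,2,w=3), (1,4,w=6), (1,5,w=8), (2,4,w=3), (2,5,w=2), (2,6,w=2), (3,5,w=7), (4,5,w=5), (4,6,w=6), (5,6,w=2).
17 (MST edges: (1,2,w=3), (2,4,w=3), (2,5,w=2), (2,6,w=2), (3,5,w=7); sum of weights 3 + 3 + 2 + 2 + 7 = 17)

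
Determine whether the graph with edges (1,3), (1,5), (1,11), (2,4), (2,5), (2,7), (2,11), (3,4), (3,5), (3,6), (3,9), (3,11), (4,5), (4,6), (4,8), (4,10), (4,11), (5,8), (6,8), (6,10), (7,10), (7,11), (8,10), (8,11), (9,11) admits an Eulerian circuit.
No (6 vertices have odd degree: {1, 4, 5, 7, 8, 11}; Eulerian circuit requires 0)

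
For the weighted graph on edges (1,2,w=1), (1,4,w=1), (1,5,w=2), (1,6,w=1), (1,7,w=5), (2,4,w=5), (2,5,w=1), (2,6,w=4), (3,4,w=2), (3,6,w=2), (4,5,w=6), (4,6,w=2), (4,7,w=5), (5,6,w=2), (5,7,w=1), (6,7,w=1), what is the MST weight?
7 (MST edges: (1,2,w=1), (1,4,w=1), (1,6,w=1), (2,5,w=1), (3,4,w=2), (5,7,w=1); sum of weights 1 + 1 + 1 + 1 + 2 + 1 = 7)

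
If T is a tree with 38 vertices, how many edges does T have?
37 (A tree on V vertices has V - 1 edges, so 38 - 1 = 37)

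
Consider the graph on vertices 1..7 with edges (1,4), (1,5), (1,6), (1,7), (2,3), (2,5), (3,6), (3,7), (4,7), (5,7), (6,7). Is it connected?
Yes (BFS from 1 visits [1, 4, 5, 6, 7, 2, 3] — all 7 vertices reached)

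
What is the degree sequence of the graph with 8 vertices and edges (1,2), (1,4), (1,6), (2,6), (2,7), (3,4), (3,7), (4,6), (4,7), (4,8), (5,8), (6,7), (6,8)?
[5, 5, 4, 3, 3, 3, 2, 1] (degrees: deg(1)=3, deg(2)=3, deg(3)=2, deg(4)=5, deg(5)=1, deg(6)=5, deg(7)=4, deg(8)=3)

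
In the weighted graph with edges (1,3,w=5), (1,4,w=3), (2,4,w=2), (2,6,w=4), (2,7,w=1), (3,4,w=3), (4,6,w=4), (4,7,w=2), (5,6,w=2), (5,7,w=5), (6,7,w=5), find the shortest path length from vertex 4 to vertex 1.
3 (path: 4 -> 1; weights 3 = 3)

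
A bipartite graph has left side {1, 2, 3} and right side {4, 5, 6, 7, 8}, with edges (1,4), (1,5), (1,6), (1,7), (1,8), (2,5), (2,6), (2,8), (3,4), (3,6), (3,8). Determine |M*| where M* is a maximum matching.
3 (matching: (1,7), (2,8), (3,6); upper bound min(|L|,|R|) = min(3,5) = 3)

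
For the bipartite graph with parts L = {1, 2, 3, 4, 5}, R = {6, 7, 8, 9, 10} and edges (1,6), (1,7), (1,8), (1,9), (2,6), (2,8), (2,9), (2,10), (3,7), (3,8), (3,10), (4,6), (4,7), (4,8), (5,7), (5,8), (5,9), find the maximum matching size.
5 (matching: (1,9), (2,10), (3,8), (4,6), (5,7); upper bound min(|L|,|R|) = min(5,5) = 5)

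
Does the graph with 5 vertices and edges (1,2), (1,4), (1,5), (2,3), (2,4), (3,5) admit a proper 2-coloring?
No (odd cycle of length 3: 2 -> 1 -> 4 -> 2)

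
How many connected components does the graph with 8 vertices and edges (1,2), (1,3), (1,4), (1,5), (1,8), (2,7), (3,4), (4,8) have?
2 (components: {1, 2, 3, 4, 5, 7, 8}, {6})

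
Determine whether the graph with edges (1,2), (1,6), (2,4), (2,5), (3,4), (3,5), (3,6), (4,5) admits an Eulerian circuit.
No (4 vertices have odd degree: {2, 3, 4, 5}; Eulerian circuit requires 0)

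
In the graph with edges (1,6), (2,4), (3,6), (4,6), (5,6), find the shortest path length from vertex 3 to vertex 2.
3 (path: 3 -> 6 -> 4 -> 2, 3 edges)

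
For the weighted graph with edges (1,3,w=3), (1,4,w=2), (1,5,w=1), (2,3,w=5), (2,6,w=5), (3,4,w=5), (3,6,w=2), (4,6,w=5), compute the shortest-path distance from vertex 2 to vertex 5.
9 (path: 2 -> 3 -> 1 -> 5; weights 5 + 3 + 1 = 9)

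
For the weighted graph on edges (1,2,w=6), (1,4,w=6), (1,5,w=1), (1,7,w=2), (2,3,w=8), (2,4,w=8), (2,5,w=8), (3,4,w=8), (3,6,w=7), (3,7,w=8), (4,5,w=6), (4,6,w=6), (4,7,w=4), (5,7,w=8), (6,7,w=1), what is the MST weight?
21 (MST edges: (1,2,w=6), (1,5,w=1), (1,7,w=2), (3,6,w=7), (4,7,w=4), (6,7,w=1); sum of weights 6 + 1 + 2 + 7 + 4 + 1 = 21)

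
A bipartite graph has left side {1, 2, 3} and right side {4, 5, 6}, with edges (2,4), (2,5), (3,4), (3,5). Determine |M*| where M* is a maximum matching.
2 (matching: (2,5), (3,4); upper bound min(|L|,|R|) = min(3,3) = 3)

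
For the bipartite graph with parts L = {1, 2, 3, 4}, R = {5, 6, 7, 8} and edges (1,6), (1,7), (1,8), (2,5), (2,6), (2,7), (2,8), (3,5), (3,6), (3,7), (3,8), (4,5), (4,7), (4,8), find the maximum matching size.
4 (matching: (1,8), (2,7), (3,6), (4,5); upper bound min(|L|,|R|) = min(4,4) = 4)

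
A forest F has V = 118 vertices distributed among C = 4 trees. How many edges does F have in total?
114 (Each of the 4 component trees on V_i vertices has V_i - 1 edges; summing gives V - C = 118 - 4 = 114)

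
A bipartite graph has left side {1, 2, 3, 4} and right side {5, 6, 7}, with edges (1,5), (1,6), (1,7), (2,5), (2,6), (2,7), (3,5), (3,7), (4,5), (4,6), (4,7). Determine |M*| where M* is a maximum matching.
3 (matching: (1,7), (2,6), (3,5); upper bound min(|L|,|R|) = min(4,3) = 3)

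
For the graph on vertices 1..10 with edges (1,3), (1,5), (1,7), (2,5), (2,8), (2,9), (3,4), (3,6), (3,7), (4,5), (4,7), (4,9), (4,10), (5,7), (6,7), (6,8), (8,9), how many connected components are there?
1 (components: {1, 2, 3, 4, 5, 6, 7, 8, 9, 10})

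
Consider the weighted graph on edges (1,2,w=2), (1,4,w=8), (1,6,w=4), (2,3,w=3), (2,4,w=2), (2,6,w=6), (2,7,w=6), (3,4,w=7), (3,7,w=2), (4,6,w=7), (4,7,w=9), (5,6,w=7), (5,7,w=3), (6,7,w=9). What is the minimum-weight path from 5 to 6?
7 (path: 5 -> 6; weights 7 = 7)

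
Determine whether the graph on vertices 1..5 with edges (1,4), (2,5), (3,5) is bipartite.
Yes. Partition: {1, 2, 3}, {4, 5}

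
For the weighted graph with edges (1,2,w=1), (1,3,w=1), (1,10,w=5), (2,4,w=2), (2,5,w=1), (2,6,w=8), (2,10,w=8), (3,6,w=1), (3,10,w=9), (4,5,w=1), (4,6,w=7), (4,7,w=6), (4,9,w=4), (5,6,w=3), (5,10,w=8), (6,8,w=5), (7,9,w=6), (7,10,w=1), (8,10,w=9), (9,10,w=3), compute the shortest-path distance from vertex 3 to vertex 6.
1 (path: 3 -> 6; weights 1 = 1)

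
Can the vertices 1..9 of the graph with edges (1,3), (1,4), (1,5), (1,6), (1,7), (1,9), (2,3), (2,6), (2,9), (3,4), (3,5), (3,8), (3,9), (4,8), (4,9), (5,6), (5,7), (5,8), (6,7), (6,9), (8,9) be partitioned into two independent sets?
No (odd cycle of length 3: 7 -> 1 -> 5 -> 7)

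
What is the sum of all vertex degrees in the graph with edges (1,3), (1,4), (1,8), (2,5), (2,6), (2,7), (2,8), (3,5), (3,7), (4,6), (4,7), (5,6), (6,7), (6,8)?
28 (handshake: sum of degrees = 2|E| = 2 x 14 = 28)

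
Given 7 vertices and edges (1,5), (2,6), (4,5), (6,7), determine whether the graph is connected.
No, it has 3 components: {1, 4, 5}, {2, 6, 7}, {3}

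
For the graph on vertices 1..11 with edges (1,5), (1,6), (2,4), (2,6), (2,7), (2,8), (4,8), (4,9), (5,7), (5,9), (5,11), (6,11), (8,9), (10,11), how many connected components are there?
2 (components: {1, 2, 4, 5, 6, 7, 8, 9, 10, 11}, {3})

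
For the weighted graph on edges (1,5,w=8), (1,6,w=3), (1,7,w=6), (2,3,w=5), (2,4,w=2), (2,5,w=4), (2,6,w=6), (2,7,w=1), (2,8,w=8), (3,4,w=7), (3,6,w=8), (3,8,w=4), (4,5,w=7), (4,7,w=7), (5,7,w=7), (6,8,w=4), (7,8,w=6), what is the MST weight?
23 (MST edges: (1,6,w=3), (2,3,w=5), (2,4,w=2), (2,5,w=4), (2,7,w=1), (3,8,w=4), (6,8,w=4); sum of weights 3 + 5 + 2 + 4 + 1 + 4 + 4 = 23)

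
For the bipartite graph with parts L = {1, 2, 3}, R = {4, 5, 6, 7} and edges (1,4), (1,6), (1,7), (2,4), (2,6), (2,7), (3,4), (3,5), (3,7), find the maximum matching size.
3 (matching: (1,7), (2,6), (3,5); upper bound min(|L|,|R|) = min(3,4) = 3)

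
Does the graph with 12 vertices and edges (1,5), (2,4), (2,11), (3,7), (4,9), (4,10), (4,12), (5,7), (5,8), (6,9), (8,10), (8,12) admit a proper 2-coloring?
Yes. Partition: {1, 4, 6, 7, 8, 11}, {2, 3, 5, 9, 10, 12}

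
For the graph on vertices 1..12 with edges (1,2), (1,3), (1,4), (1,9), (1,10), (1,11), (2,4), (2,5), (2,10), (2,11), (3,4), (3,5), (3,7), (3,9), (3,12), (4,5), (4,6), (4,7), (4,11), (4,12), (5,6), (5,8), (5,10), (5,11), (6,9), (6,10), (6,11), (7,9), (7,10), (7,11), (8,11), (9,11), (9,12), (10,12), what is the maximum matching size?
6 (matching: (1,10), (2,11), (3,7), (4,6), (5,8), (9,12); upper bound floor(n/2) = floor(12/2) = 6)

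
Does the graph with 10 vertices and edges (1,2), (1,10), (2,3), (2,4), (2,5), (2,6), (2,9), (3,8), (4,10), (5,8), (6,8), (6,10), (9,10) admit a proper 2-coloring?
Yes. Partition: {1, 3, 4, 5, 6, 7, 9}, {2, 8, 10}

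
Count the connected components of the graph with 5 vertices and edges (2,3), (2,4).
3 (components: {1}, {2, 3, 4}, {5})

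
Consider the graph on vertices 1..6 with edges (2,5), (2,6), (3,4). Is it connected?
No, it has 3 components: {1}, {2, 5, 6}, {3, 4}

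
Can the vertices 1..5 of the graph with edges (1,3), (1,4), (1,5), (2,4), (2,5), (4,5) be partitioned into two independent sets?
No (odd cycle of length 3: 5 -> 1 -> 4 -> 5)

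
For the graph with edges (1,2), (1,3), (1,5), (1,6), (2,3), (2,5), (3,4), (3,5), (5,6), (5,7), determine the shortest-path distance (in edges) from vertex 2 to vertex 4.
2 (path: 2 -> 3 -> 4, 2 edges)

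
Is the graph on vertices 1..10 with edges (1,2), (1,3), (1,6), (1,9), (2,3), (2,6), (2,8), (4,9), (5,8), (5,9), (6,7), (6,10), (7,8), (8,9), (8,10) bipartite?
No (odd cycle of length 3: 6 -> 1 -> 2 -> 6)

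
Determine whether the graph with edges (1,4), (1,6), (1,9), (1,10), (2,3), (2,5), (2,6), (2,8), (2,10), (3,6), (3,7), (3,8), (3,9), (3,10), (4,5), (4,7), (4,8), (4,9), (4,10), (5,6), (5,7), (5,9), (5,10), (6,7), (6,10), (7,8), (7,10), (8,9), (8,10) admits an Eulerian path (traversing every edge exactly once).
Yes (the graph is connected and exactly 2 vertices have odd degree: {2, 9}; any Eulerian path must start and end at those)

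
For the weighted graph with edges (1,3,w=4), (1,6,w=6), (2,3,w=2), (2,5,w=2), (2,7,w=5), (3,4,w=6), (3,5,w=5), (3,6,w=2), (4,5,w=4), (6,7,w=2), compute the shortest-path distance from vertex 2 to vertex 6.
4 (path: 2 -> 3 -> 6; weights 2 + 2 = 4)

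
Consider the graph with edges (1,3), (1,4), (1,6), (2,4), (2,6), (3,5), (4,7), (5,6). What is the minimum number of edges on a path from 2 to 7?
2 (path: 2 -> 4 -> 7, 2 edges)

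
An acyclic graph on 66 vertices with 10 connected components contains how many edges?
56 (Each of the 10 component trees on V_i vertices has V_i - 1 edges; summing gives V - C = 66 - 10 = 56)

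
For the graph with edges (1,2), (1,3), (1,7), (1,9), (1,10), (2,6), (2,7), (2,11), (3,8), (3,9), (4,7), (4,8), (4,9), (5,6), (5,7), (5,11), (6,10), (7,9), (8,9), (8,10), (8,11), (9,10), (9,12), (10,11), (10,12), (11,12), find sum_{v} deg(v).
52 (handshake: sum of degrees = 2|E| = 2 x 26 = 52)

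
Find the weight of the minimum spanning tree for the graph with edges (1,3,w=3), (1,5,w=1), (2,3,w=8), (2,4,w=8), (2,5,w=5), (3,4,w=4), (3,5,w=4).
13 (MST edges: (1,3,w=3), (1,5,w=1), (2,5,w=5), (3,4,w=4); sum of weights 3 + 1 + 5 + 4 = 13)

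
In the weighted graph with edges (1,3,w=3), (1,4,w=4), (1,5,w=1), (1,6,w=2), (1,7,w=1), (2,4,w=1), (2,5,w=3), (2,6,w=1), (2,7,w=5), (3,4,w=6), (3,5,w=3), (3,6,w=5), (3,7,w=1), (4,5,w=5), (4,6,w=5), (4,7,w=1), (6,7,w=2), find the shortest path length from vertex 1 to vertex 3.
2 (path: 1 -> 7 -> 3; weights 1 + 1 = 2)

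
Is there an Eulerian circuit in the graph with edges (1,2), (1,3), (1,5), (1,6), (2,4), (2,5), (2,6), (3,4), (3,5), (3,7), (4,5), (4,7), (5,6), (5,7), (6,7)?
Yes (the graph is connected and all 7 vertices have even degree)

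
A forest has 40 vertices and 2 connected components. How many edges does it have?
38 (Each of the 2 component trees on V_i vertices has V_i - 1 edges; summing gives V - C = 40 - 2 = 38)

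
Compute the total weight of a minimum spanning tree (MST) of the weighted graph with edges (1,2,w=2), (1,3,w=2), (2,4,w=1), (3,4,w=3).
5 (MST edges: (1,2,w=2), (1,3,w=2), (2,4,w=1); sum of weights 2 + 2 + 1 = 5)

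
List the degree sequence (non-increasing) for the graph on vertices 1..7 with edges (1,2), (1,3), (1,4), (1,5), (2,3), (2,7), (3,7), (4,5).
[4, 3, 3, 2, 2, 2, 0] (degrees: deg(1)=4, deg(2)=3, deg(3)=3, deg(4)=2, deg(5)=2, deg(6)=0, deg(7)=2)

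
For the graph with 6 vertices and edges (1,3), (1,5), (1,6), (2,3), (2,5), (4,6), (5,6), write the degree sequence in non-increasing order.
[3, 3, 3, 2, 2, 1] (degrees: deg(1)=3, deg(2)=2, deg(3)=2, deg(4)=1, deg(5)=3, deg(6)=3)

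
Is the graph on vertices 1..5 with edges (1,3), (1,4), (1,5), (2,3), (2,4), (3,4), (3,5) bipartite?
No (odd cycle of length 3: 4 -> 1 -> 3 -> 4)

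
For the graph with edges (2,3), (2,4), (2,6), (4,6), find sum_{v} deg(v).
8 (handshake: sum of degrees = 2|E| = 2 x 4 = 8)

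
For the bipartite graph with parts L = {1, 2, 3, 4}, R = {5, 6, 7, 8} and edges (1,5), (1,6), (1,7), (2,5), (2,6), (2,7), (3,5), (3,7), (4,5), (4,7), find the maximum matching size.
3 (matching: (1,7), (2,6), (3,5); upper bound min(|L|,|R|) = min(4,4) = 4)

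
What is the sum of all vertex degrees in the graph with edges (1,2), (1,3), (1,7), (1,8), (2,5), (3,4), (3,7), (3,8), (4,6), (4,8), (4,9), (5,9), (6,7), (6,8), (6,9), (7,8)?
32 (handshake: sum of degrees = 2|E| = 2 x 16 = 32)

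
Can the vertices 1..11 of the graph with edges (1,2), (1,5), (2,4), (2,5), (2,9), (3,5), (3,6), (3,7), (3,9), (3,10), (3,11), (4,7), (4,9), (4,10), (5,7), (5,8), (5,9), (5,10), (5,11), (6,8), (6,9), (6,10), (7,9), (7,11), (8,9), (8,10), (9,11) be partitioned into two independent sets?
No (odd cycle of length 3: 2 -> 1 -> 5 -> 2)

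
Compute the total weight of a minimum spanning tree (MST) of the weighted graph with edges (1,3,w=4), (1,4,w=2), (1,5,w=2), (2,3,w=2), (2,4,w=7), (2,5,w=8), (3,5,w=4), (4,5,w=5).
10 (MST edges: (1,3,w=4), (1,4,w=2), (1,5,w=2), (2,3,w=2); sum of weights 4 + 2 + 2 + 2 = 10)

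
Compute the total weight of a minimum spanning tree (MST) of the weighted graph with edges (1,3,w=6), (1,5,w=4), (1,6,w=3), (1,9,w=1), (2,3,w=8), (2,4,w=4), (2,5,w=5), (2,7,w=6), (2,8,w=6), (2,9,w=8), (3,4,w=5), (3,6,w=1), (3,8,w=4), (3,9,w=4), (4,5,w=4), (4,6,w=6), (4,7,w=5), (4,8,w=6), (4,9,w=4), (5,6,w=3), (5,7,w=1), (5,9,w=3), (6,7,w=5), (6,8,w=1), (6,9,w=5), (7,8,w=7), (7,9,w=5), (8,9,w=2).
17 (MST edges: (1,9,w=1), (2,4,w=4), (3,6,w=1), (4,5,w=4), (5,6,w=3), (5,7,w=1), (6,8,w=1), (8,9,w=2); sum of weights 1 + 4 + 1 + 4 + 3 + 1 + 1 + 2 = 17)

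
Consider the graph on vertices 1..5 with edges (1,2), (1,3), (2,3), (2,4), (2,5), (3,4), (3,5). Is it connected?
Yes (BFS from 1 visits [1, 2, 3, 4, 5] — all 5 vertices reached)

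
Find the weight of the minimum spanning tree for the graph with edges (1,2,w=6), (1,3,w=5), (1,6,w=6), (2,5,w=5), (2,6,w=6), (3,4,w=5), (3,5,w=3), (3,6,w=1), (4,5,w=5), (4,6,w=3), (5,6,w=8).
17 (MST edges: (1,3,w=5), (2,5,w=5), (3,5,w=3), (3,6,w=1), (4,6,w=3); sum of weights 5 + 5 + 3 + 1 + 3 = 17)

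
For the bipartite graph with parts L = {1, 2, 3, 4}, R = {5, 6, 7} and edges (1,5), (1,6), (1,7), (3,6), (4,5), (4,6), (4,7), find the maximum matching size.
3 (matching: (1,7), (3,6), (4,5); upper bound min(|L|,|R|) = min(4,3) = 3)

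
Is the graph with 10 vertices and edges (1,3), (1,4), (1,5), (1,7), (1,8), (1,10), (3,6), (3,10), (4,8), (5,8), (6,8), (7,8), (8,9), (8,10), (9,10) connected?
No, it has 2 components: {1, 3, 4, 5, 6, 7, 8, 9, 10}, {2}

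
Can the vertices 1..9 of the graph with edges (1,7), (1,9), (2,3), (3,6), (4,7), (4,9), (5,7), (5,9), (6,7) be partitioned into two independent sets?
Yes. Partition: {1, 2, 4, 5, 6, 8}, {3, 7, 9}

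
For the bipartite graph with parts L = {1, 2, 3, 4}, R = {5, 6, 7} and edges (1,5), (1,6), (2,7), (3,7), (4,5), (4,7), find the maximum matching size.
3 (matching: (1,6), (2,7), (4,5); upper bound min(|L|,|R|) = min(4,3) = 3)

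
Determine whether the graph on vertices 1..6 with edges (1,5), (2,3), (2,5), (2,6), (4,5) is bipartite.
Yes. Partition: {1, 2, 4}, {3, 5, 6}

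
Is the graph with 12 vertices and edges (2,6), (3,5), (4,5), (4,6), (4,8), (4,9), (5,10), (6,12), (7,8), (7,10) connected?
No, it has 3 components: {1}, {2, 3, 4, 5, 6, 7, 8, 9, 10, 12}, {11}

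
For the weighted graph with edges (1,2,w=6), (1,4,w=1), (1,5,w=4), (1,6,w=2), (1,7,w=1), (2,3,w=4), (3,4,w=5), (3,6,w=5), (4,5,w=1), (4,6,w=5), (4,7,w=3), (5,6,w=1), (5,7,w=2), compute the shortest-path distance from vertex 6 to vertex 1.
2 (path: 6 -> 1; weights 2 = 2)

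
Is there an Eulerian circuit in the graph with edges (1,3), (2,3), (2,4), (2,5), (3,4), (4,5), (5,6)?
No (6 vertices have odd degree: {1, 2, 3, 4, 5, 6}; Eulerian circuit requires 0)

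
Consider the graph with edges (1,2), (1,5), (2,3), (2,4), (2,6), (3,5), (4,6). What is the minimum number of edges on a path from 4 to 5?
3 (path: 4 -> 2 -> 3 -> 5, 3 edges)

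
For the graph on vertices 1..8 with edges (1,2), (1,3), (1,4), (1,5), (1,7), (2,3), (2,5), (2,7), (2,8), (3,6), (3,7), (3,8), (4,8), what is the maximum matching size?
4 (matching: (1,7), (2,5), (3,6), (4,8); upper bound floor(n/2) = floor(8/2) = 4)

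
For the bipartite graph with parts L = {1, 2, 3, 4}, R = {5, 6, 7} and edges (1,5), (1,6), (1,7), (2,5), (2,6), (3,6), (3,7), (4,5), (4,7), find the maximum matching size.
3 (matching: (1,7), (2,6), (4,5); upper bound min(|L|,|R|) = min(4,3) = 3)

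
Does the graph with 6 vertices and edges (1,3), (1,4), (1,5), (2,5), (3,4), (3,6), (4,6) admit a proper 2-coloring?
No (odd cycle of length 3: 4 -> 1 -> 3 -> 4)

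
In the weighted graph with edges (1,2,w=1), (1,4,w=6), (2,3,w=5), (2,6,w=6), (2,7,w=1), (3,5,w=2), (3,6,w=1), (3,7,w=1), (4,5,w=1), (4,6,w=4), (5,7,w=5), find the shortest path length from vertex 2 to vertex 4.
5 (path: 2 -> 7 -> 3 -> 5 -> 4; weights 1 + 1 + 2 + 1 = 5)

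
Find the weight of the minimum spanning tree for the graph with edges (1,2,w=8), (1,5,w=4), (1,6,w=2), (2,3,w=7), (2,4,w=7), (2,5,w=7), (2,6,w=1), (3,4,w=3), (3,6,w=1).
11 (MST edges: (1,5,w=4), (1,6,w=2), (2,6,w=1), (3,4,w=3), (3,6,w=1); sum of weights 4 + 2 + 1 + 3 + 1 = 11)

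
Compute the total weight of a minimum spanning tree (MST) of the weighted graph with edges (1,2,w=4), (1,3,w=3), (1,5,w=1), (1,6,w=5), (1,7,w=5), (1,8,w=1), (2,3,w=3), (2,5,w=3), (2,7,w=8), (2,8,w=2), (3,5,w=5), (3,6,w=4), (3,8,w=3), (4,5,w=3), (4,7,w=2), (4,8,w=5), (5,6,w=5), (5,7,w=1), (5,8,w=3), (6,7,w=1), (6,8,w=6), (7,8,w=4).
11 (MST edges: (1,3,w=3), (1,5,w=1), (1,8,w=1), (2,8,w=2), (4,7,w=2), (5,7,w=1), (6,7,w=1); sum of weights 3 + 1 + 1 + 2 + 2 + 1 + 1 = 11)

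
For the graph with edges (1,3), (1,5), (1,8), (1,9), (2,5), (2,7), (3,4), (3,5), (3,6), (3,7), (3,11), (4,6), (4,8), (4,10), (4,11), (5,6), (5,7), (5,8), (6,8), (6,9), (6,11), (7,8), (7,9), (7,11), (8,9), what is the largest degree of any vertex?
6 (attained at vertices 3, 5, 6, 7, 8)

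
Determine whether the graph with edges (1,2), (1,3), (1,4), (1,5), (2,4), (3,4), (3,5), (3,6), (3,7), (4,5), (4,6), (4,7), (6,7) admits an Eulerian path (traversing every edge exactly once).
No (4 vertices have odd degree: {3, 5, 6, 7}; Eulerian path requires 0 or 2)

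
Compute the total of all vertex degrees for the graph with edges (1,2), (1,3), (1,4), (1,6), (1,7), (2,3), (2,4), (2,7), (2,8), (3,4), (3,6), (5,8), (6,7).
26 (handshake: sum of degrees = 2|E| = 2 x 13 = 26)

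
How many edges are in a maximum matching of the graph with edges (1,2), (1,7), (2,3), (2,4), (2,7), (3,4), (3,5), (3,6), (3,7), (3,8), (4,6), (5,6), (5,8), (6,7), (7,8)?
4 (matching: (1,2), (3,7), (4,6), (5,8); upper bound floor(n/2) = floor(8/2) = 4)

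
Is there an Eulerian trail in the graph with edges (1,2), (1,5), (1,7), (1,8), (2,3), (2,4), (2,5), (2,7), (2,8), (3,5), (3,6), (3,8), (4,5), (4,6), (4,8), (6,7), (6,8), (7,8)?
Yes — and in fact it has an Eulerian circuit (the graph is connected and all 8 vertices have even degree)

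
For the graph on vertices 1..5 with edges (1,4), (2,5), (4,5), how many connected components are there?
2 (components: {1, 2, 4, 5}, {3})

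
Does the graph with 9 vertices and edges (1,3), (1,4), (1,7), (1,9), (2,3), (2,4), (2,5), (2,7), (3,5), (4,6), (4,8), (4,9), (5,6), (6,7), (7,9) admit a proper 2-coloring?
No (odd cycle of length 3: 4 -> 1 -> 9 -> 4)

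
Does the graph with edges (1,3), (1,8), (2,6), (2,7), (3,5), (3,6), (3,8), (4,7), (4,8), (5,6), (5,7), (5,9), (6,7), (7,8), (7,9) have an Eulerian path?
Yes — and in fact it has an Eulerian circuit (the graph is connected and all 9 vertices have even degree)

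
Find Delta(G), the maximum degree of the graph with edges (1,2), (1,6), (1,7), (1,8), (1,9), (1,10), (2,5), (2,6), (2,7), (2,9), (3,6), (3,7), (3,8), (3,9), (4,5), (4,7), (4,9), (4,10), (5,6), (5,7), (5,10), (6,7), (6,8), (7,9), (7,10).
8 (attained at vertex 7)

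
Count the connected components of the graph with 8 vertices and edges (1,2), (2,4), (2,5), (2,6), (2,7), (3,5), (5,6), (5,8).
1 (components: {1, 2, 3, 4, 5, 6, 7, 8})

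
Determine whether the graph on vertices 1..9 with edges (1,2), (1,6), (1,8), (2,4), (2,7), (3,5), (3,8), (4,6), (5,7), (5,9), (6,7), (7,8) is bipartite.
Yes. Partition: {1, 3, 4, 7, 9}, {2, 5, 6, 8}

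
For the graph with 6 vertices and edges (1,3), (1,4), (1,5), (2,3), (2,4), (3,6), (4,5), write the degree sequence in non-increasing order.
[3, 3, 3, 2, 2, 1] (degrees: deg(1)=3, deg(2)=2, deg(3)=3, deg(4)=3, deg(5)=2, deg(6)=1)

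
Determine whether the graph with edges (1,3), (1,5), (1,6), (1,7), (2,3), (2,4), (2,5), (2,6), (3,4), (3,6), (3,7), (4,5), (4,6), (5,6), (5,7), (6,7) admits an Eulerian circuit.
No (2 vertices have odd degree: {3, 5}; Eulerian circuit requires 0)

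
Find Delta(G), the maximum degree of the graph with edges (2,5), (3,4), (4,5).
2 (attained at vertices 4, 5)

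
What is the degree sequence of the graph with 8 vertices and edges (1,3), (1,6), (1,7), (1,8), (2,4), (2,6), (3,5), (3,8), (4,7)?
[4, 3, 2, 2, 2, 2, 2, 1] (degrees: deg(1)=4, deg(2)=2, deg(3)=3, deg(4)=2, deg(5)=1, deg(6)=2, deg(7)=2, deg(8)=2)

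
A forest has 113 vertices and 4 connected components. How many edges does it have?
109 (Each of the 4 component trees on V_i vertices has V_i - 1 edges; summing gives V - C = 113 - 4 = 109)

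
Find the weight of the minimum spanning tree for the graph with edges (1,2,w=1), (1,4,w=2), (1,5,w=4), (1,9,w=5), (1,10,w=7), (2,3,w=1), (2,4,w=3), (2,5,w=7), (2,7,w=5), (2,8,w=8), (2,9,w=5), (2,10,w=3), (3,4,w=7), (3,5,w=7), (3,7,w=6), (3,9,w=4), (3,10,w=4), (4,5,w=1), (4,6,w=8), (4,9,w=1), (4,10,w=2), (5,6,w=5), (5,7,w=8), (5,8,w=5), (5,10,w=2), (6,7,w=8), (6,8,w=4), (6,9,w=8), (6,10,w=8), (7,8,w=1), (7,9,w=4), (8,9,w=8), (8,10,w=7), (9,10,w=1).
16 (MST edges: (1,2,w=1), (1,4,w=2), (2,3,w=1), (4,5,w=1), (4,9,w=1), (6,8,w=4), (7,8,w=1), (7,9,w=4), (9,10,w=1); sum of weights 1 + 2 + 1 + 1 + 1 + 4 + 1 + 4 + 1 = 16)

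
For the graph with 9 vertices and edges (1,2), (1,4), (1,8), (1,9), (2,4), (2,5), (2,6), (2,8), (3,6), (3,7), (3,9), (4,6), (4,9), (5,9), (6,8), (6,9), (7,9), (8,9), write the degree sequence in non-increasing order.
[7, 5, 5, 4, 4, 4, 3, 2, 2] (degrees: deg(1)=4, deg(2)=5, deg(3)=3, deg(4)=4, deg(5)=2, deg(6)=5, deg(7)=2, deg(8)=4, deg(9)=7)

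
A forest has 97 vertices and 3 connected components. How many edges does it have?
94 (Each of the 3 component trees on V_i vertices has V_i - 1 edges; summing gives V - C = 97 - 3 = 94)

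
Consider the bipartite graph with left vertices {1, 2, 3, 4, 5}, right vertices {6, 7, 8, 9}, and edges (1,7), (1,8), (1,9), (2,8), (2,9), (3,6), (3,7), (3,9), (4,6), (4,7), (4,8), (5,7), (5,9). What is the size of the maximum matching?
4 (matching: (1,9), (2,8), (3,7), (4,6); upper bound min(|L|,|R|) = min(5,4) = 4)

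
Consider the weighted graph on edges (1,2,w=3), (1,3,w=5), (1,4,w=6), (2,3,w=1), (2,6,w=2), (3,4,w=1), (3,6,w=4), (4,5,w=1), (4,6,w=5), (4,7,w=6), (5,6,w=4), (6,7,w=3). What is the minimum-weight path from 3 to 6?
3 (path: 3 -> 2 -> 6; weights 1 + 2 = 3)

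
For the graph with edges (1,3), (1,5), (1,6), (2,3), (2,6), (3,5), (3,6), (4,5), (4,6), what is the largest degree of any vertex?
4 (attained at vertices 3, 6)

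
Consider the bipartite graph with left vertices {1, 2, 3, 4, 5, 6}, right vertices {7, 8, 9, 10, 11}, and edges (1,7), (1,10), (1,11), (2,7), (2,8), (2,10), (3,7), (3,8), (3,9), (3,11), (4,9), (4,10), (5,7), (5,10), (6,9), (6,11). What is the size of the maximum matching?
5 (matching: (1,11), (2,10), (3,8), (4,9), (5,7); upper bound min(|L|,|R|) = min(6,5) = 5)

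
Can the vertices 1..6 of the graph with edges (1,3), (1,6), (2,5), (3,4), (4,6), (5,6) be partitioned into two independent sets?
Yes. Partition: {1, 4, 5}, {2, 3, 6}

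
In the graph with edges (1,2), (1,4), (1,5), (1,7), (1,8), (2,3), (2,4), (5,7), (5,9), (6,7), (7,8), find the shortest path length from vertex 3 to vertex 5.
3 (path: 3 -> 2 -> 1 -> 5, 3 edges)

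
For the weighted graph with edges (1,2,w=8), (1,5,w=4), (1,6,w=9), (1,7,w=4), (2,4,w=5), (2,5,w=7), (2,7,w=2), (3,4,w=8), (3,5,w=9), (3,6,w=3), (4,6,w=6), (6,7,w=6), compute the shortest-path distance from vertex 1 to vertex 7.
4 (path: 1 -> 7; weights 4 = 4)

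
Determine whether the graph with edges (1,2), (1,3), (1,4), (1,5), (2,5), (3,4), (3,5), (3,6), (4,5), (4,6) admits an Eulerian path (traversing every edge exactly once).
Yes — and in fact it has an Eulerian circuit (the graph is connected and all 6 vertices have even degree)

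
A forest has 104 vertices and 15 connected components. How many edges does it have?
89 (Each of the 15 component trees on V_i vertices has V_i - 1 edges; summing gives V - C = 104 - 15 = 89)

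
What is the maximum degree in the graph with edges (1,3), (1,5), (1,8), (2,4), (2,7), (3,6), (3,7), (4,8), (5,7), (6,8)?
3 (attained at vertices 1, 3, 7, 8)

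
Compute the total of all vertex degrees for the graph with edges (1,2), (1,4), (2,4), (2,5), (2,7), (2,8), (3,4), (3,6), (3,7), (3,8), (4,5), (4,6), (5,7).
26 (handshake: sum of degrees = 2|E| = 2 x 13 = 26)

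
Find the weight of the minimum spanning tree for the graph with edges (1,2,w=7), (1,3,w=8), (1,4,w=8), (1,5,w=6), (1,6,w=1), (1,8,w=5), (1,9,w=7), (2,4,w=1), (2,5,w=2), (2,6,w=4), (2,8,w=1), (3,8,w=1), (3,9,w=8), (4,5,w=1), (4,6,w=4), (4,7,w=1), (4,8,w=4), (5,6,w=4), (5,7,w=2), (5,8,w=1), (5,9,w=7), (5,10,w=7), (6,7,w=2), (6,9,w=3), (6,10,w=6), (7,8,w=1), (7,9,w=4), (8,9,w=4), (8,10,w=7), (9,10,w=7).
17 (MST edges: (1,6,w=1), (2,4,w=1), (2,8,w=1), (3,8,w=1), (4,5,w=1), (4,7,w=1), (6,7,w=2), (6,9,w=3), (6,10,w=6); sum of weights 1 + 1 + 1 + 1 + 1 + 1 + 2 + 3 + 6 = 17)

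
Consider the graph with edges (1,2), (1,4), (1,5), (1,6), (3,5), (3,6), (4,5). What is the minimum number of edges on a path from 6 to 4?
2 (path: 6 -> 1 -> 4, 2 edges)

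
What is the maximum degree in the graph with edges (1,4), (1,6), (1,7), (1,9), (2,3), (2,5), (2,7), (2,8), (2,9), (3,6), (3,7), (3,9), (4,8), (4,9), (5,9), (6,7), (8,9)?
6 (attained at vertex 9)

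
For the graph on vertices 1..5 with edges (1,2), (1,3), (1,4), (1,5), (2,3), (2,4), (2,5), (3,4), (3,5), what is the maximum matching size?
2 (matching: (1,4), (2,5); upper bound floor(n/2) = floor(5/2) = 2)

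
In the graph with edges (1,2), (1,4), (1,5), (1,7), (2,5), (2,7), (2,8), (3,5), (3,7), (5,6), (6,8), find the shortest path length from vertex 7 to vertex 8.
2 (path: 7 -> 2 -> 8, 2 edges)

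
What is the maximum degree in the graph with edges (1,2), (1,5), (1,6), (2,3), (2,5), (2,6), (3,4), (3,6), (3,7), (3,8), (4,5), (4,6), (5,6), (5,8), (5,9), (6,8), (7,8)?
6 (attained at vertices 5, 6)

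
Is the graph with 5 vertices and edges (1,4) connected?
No, it has 4 components: {1, 4}, {2}, {3}, {5}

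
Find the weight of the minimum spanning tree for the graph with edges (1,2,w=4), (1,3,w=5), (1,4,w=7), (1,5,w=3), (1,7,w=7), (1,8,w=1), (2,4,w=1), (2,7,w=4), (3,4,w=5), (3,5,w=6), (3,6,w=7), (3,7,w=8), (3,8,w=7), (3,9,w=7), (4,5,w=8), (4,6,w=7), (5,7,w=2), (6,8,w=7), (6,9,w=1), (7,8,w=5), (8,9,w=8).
24 (MST edges: (1,2,w=4), (1,3,w=5), (1,5,w=3), (1,8,w=1), (2,4,w=1), (3,9,w=7), (5,7,w=2), (6,9,w=1); sum of weights 4 + 5 + 3 + 1 + 1 + 7 + 2 + 1 = 24)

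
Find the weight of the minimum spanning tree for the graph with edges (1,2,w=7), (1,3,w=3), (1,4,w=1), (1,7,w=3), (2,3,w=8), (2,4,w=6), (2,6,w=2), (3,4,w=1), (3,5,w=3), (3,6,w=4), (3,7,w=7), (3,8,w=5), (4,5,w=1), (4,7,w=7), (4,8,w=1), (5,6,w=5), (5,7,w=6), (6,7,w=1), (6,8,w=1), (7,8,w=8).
8 (MST edges: (1,4,w=1), (2,6,w=2), (3,4,w=1), (4,5,w=1), (4,8,w=1), (6,7,w=1), (6,8,w=1); sum of weights 1 + 2 + 1 + 1 + 1 + 1 + 1 = 8)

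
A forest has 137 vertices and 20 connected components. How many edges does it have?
117 (Each of the 20 component trees on V_i vertices has V_i - 1 edges; summing gives V - C = 137 - 20 = 117)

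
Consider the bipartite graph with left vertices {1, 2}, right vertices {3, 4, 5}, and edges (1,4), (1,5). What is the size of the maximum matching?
1 (matching: (1,5); upper bound min(|L|,|R|) = min(2,3) = 2)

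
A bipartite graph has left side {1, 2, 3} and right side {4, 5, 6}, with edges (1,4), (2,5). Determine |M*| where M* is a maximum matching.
2 (matching: (1,4), (2,5); upper bound min(|L|,|R|) = min(3,3) = 3)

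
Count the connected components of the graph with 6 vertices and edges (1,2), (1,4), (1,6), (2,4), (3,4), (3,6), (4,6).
2 (components: {1, 2, 3, 4, 6}, {5})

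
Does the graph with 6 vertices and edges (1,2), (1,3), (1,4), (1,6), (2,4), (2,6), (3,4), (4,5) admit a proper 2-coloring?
No (odd cycle of length 3: 6 -> 1 -> 2 -> 6)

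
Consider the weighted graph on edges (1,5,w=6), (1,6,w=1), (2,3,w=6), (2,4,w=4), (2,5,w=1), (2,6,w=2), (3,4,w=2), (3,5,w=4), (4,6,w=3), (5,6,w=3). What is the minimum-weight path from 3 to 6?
5 (path: 3 -> 4 -> 6; weights 2 + 3 = 5)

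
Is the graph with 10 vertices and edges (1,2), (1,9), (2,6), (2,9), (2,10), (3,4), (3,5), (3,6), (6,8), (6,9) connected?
No, it has 2 components: {1, 2, 3, 4, 5, 6, 8, 9, 10}, {7}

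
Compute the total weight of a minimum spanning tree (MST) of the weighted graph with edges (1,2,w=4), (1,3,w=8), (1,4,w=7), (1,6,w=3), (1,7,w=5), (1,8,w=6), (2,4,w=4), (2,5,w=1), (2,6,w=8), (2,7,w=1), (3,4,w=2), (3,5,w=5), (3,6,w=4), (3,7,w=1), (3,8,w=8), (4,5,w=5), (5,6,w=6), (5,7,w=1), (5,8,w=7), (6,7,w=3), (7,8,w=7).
17 (MST edges: (1,6,w=3), (1,8,w=6), (2,5,w=1), (2,7,w=1), (3,4,w=2), (3,7,w=1), (6,7,w=3); sum of weights 3 + 6 + 1 + 1 + 2 + 1 + 3 = 17)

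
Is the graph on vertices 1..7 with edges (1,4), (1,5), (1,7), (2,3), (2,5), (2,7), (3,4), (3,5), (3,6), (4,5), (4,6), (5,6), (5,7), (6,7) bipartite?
No (odd cycle of length 3: 5 -> 1 -> 7 -> 5)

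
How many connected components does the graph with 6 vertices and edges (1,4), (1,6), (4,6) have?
4 (components: {1, 4, 6}, {2}, {3}, {5})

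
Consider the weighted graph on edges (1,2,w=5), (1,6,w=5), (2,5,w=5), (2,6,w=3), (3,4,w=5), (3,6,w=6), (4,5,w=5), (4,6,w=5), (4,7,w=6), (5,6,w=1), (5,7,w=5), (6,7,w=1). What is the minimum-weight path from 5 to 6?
1 (path: 5 -> 6; weights 1 = 1)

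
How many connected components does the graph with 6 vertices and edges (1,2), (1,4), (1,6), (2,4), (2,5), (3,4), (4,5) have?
1 (components: {1, 2, 3, 4, 5, 6})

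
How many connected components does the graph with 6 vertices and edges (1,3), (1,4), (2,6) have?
3 (components: {1, 3, 4}, {2, 6}, {5})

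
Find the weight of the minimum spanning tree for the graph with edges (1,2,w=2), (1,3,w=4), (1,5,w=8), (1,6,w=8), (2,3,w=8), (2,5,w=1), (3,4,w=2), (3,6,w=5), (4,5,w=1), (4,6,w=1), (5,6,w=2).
7 (MST edges: (1,2,w=2), (2,5,w=1), (3,4,w=2), (4,5,w=1), (4,6,w=1); sum of weights 2 + 1 + 2 + 1 + 1 = 7)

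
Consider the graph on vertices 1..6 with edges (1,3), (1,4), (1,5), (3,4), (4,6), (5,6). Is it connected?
No, it has 2 components: {1, 3, 4, 5, 6}, {2}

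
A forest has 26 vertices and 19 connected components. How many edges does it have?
7 (Each of the 19 component trees on V_i vertices has V_i - 1 edges; summing gives V - C = 26 - 19 = 7)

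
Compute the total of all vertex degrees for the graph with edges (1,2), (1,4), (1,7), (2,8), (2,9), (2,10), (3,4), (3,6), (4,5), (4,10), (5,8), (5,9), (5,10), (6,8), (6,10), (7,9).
32 (handshake: sum of degrees = 2|E| = 2 x 16 = 32)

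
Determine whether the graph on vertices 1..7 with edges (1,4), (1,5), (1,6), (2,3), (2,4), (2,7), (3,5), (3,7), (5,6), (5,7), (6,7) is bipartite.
No (odd cycle of length 3: 5 -> 1 -> 6 -> 5)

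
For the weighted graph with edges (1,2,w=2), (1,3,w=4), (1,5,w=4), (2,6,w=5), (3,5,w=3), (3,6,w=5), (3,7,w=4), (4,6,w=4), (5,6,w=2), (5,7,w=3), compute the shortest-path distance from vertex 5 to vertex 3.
3 (path: 5 -> 3; weights 3 = 3)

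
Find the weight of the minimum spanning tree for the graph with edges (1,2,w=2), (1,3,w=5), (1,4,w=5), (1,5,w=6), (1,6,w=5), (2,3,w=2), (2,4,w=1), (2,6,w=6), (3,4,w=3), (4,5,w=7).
16 (MST edges: (1,2,w=2), (1,5,w=6), (1,6,w=5), (2,3,w=2), (2,4,w=1); sum of weights 2 + 6 + 5 + 2 + 1 = 16)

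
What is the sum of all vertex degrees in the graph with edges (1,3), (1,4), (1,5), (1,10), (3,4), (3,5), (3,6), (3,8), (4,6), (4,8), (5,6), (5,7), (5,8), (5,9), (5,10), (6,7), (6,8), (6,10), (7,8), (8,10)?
40 (handshake: sum of degrees = 2|E| = 2 x 20 = 40)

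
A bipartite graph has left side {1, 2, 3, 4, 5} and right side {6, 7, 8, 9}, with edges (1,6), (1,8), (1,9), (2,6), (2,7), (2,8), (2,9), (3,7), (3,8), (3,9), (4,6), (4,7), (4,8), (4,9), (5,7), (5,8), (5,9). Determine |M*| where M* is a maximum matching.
4 (matching: (1,9), (2,8), (3,7), (4,6); upper bound min(|L|,|R|) = min(5,4) = 4)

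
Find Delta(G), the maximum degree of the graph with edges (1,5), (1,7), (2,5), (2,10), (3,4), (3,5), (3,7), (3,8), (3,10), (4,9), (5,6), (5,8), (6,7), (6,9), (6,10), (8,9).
5 (attained at vertices 3, 5)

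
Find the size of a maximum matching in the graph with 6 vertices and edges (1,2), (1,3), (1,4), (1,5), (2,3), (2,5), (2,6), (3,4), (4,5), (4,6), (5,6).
3 (matching: (1,3), (2,5), (4,6); upper bound floor(n/2) = floor(6/2) = 3)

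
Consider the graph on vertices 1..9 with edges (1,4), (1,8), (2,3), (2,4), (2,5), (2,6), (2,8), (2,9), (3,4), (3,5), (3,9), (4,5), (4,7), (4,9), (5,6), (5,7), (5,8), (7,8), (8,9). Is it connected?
Yes (BFS from 1 visits [1, 4, 8, 2, 3, 5, 7, 9, 6] — all 9 vertices reached)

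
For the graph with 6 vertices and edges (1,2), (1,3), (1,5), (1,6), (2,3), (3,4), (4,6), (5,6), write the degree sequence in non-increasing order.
[4, 3, 3, 2, 2, 2] (degrees: deg(1)=4, deg(2)=2, deg(3)=3, deg(4)=2, deg(5)=2, deg(6)=3)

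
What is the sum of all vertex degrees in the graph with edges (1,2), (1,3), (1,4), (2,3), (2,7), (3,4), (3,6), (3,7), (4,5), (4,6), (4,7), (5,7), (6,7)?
26 (handshake: sum of degrees = 2|E| = 2 x 13 = 26)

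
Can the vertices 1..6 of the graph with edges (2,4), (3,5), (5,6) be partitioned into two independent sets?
Yes. Partition: {1, 2, 3, 6}, {4, 5}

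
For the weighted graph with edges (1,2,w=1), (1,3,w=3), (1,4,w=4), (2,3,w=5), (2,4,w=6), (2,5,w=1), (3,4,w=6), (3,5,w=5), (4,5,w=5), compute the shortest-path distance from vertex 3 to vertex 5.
5 (path: 3 -> 5; weights 5 = 5)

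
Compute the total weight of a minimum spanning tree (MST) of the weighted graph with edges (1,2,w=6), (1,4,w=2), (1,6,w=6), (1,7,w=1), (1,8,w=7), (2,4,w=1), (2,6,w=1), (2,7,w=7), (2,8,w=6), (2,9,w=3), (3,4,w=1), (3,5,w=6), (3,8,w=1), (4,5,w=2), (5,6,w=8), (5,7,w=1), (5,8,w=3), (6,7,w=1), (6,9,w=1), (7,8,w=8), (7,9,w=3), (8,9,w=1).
8 (MST edges: (1,7,w=1), (2,4,w=1), (2,6,w=1), (3,4,w=1), (3,8,w=1), (5,7,w=1), (6,7,w=1), (6,9,w=1); sum of weights 1 + 1 + 1 + 1 + 1 + 1 + 1 + 1 = 8)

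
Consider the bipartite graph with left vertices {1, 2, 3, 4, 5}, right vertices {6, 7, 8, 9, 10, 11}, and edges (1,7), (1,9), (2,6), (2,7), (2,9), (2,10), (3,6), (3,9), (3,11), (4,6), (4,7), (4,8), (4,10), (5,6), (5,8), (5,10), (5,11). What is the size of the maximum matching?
5 (matching: (1,9), (2,10), (3,11), (4,7), (5,8); upper bound min(|L|,|R|) = min(5,6) = 5)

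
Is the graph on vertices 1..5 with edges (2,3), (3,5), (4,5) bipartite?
Yes. Partition: {1, 2, 5}, {3, 4}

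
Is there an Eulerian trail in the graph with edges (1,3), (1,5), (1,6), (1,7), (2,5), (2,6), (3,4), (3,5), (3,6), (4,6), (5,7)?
Yes — and in fact it has an Eulerian circuit (the graph is connected and all 7 vertices have even degree)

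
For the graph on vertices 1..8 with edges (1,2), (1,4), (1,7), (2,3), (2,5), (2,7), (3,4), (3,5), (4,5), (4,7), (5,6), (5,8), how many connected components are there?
1 (components: {1, 2, 3, 4, 5, 6, 7, 8})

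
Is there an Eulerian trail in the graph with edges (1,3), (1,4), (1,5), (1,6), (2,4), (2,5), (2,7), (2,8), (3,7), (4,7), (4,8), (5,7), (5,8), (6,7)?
Yes (the graph is connected and exactly 2 vertices have odd degree: {7, 8}; any Eulerian path must start and end at those)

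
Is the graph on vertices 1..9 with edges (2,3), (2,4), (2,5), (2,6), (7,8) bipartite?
Yes. Partition: {1, 2, 7, 9}, {3, 4, 5, 6, 8}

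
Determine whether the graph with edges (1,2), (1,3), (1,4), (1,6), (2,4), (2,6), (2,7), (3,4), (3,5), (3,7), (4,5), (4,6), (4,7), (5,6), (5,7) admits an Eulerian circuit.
Yes (the graph is connected and all 7 vertices have even degree)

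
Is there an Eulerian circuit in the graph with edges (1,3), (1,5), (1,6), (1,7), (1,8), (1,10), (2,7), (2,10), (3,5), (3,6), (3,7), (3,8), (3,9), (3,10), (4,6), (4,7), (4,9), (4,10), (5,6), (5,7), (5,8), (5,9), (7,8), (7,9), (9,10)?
No (4 vertices have odd degree: {3, 7, 9, 10}; Eulerian circuit requires 0)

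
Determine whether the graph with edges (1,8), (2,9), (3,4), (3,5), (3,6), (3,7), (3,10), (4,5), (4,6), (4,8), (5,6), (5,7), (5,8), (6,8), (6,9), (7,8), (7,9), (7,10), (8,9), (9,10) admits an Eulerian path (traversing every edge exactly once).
No (8 vertices have odd degree: {1, 2, 3, 5, 6, 7, 9, 10}; Eulerian path requires 0 or 2)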